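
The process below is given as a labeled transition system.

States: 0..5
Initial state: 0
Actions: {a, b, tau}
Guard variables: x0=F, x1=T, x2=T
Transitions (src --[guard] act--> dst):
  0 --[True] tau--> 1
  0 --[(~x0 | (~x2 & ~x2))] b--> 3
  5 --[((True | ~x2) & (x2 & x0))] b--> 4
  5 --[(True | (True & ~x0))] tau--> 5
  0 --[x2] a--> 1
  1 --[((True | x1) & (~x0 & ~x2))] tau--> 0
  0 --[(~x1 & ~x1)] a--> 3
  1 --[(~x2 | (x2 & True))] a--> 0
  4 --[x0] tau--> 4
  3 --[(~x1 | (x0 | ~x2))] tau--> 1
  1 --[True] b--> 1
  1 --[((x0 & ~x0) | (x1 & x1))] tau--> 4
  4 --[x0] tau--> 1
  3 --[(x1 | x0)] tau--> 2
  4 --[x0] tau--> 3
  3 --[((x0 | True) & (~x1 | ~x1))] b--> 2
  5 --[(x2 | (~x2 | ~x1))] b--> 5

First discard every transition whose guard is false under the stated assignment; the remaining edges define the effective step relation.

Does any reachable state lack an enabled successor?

Reach set: {0,1,2,3,4}
  0: a→1  b→3  tau→1  [3 exit(s)]
  1: a→0  b→1  tau→4  [3 exit(s)]
  2: ∅  [no exit]
  3: tau→2  [1 exit(s)]
  4: ∅  [no exit]
Path to 2: b·tau

Answer: DEADLOCK at state 2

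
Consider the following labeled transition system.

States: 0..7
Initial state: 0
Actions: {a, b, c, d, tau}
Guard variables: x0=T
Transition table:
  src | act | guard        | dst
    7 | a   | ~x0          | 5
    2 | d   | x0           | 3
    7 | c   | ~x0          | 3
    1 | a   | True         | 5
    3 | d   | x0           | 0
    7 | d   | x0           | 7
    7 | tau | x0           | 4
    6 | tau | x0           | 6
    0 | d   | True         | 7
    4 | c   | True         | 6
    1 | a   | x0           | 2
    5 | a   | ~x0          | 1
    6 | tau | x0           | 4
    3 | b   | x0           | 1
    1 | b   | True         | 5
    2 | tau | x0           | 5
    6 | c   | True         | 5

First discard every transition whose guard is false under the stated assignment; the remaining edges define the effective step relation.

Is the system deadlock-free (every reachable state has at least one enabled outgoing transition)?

Reach set: {0,4,5,6,7}
  0: d→7  [deg 1]
  4: c→6  [deg 1]
  5: ∅  [no exit]
  6: c→5  tau→4  tau→6  [deg 3]
  7: d→7  tau→4  [deg 2]
witness 5: d·tau·c·c

Answer: DEADLOCK at state 5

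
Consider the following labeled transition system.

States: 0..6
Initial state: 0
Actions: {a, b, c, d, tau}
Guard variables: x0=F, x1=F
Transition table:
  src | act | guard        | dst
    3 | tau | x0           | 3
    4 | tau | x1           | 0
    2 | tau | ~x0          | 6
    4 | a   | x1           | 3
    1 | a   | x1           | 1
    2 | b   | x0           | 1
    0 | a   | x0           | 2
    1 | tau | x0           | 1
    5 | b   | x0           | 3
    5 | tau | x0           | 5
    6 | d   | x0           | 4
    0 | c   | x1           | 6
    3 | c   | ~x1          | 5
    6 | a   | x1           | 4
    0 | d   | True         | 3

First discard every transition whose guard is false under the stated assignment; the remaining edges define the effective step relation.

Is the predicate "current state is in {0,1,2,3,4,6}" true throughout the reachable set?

Inv-set: {0,1,2,3,4,6}
R = {0,3,5}
  0: safe
  3: safe
  5: VIOLATES
witness against invariant: d·c → 5

Answer: INVARIANT VIOLATED at state 5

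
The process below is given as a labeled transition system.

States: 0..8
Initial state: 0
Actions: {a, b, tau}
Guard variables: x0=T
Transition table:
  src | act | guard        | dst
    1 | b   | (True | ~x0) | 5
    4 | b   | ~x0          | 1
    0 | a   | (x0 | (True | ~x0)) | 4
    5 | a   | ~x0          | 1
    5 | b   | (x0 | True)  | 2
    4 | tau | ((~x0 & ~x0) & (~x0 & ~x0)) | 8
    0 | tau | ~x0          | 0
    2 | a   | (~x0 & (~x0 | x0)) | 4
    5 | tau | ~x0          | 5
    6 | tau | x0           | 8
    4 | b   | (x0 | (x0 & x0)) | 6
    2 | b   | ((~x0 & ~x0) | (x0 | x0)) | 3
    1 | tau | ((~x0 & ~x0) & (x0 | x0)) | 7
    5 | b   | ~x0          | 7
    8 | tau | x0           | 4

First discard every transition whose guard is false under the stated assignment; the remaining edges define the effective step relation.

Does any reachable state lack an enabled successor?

Reachable = {0,4,6,8}
  0: a→4  [1 out]
  4: b→6  [1 out]
  6: tau→8  [1 out]
  8: tau→4  [1 out]

Answer: DEADLOCK-FREE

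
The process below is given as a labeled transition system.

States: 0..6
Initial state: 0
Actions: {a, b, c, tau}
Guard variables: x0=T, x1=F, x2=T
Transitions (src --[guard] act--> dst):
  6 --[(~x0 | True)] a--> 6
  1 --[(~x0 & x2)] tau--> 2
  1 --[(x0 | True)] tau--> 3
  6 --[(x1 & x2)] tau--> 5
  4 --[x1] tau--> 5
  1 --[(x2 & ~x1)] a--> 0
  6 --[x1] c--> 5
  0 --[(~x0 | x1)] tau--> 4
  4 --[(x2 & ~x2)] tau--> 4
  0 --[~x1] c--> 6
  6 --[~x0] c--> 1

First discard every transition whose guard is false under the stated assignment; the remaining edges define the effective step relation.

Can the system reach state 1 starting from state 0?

4 transition(s) survive guard evaluation.
L0 = {0}
L1 = {6}  now seen {0,6}
Reach set: {0,6}

Answer: UNREACHABLE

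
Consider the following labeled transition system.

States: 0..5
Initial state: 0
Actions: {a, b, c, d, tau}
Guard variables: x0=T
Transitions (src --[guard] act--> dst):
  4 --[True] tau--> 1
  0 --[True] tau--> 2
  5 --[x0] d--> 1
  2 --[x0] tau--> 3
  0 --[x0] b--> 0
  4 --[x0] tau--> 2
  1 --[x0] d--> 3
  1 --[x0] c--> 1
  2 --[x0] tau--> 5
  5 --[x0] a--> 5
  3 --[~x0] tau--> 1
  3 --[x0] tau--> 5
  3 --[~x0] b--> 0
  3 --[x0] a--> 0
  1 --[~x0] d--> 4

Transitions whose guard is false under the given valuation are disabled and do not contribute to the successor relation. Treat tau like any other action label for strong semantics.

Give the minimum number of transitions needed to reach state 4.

Layered search for 4:
  L0 = {0}
  L1 = {2}
  L2 = {3,5}
  L3 = {1}
4 never appears.

Answer: UNREACHABLE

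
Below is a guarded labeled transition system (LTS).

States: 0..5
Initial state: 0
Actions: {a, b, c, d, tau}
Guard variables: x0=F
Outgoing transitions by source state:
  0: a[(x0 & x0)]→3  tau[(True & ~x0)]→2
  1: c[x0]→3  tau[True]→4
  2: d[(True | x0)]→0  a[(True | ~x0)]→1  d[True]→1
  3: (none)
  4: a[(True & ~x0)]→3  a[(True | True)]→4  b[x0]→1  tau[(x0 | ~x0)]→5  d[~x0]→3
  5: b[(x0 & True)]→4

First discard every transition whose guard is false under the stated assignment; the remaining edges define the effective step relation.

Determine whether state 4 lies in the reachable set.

Answer: REACHABLE

Working:
After dropping false guards: 9 live edges.
depth 0: {0}
depth 1: {2}  total {0,2}
depth 2: {1}  total {0,1,2}
depth 3: {4}  total {0,1,2,4}
depth 4: {3,5}  total {0,1,2,3,4,5}
Reach set: {0,1,2,3,4,5}
trace reaching 4: tau·d·tau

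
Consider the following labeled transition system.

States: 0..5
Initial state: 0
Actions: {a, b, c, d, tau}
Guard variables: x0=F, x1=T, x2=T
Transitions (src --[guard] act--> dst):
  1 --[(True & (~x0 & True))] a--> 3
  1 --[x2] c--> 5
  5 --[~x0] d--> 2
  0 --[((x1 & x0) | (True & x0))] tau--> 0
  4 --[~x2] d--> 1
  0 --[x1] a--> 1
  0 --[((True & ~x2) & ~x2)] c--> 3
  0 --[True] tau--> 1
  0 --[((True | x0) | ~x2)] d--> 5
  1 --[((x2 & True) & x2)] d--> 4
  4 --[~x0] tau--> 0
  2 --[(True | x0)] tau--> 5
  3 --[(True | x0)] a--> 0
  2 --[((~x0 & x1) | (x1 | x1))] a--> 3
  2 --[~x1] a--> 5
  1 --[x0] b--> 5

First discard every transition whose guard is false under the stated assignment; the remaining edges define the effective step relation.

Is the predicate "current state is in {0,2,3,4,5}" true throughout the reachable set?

Answer: INVARIANT VIOLATED at state 1

Trace:
Inv-set: {0,2,3,4,5}
R = {0,1,2,3,4,5}
  0: ok
  1: VIOLATES
  2: ok
  3: ok
  4: ok
  5: ok
reach 1 via a — violates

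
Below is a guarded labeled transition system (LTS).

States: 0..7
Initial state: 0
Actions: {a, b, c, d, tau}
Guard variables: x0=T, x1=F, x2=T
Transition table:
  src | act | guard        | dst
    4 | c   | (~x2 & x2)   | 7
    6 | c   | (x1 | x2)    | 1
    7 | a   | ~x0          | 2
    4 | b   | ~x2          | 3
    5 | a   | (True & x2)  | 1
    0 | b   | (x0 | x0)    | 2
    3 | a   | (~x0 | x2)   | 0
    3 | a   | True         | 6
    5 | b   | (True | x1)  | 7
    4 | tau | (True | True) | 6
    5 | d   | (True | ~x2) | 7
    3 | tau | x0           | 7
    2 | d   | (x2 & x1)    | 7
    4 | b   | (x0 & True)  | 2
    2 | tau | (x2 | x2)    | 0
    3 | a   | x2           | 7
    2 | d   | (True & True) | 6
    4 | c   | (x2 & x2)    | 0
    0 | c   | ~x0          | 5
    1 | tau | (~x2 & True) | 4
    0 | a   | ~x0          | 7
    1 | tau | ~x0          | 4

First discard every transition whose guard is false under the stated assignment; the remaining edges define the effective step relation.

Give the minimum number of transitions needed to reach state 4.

Answer: UNREACHABLE

Trace:
Layered search for 4:
  Layer 0: {0}
  Layer 1: {2}
  Layer 2: {6}
  Layer 3: {1}
4 never appears.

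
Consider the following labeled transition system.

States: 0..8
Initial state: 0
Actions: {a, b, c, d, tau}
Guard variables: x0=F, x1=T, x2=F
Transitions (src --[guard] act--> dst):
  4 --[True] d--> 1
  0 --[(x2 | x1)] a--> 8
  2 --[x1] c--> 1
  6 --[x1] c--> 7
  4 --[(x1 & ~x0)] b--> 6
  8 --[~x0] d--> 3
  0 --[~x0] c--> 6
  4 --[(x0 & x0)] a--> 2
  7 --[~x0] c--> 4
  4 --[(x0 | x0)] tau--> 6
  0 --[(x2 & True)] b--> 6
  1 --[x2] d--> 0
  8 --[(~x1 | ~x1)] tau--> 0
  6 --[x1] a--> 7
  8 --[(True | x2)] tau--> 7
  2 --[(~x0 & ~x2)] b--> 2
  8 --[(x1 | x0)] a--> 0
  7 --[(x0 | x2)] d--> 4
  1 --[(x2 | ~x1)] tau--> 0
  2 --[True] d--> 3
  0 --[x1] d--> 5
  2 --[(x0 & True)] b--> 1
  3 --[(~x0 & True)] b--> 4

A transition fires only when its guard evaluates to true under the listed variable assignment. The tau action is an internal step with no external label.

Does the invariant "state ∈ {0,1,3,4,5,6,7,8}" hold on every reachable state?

Answer: INVARIANT HOLDS

Working:
Safe = {0,1,3,4,5,6,7,8}
R = {0,1,3,4,5,6,7,8}
  0: safe
  1: safe
  3: safe
  4: safe
  5: safe
  6: safe
  7: safe
  8: safe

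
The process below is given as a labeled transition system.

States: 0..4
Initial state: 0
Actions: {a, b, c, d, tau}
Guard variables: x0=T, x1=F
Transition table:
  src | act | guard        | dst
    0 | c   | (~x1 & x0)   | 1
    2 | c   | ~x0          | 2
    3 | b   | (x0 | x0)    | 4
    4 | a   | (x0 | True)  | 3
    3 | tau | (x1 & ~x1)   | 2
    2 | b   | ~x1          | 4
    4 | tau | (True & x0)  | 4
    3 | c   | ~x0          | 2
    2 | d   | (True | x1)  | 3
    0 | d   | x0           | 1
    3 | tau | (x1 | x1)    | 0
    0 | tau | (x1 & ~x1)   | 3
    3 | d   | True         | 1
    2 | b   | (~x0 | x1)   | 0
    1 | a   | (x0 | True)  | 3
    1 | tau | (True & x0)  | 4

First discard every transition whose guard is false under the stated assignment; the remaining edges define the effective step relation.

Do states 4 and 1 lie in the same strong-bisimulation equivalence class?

Bisimulation quotient by refinement:
  π0 = {{0,1,2,3,4}}
  π1 = {{0},{1,4},{2,3}}
  π2 = {{0},{1,4},{2},{3}}
stable after 3 split(s): 4 block(s)
[4]={1,4}  [1]={1,4}

Answer: BISIMILAR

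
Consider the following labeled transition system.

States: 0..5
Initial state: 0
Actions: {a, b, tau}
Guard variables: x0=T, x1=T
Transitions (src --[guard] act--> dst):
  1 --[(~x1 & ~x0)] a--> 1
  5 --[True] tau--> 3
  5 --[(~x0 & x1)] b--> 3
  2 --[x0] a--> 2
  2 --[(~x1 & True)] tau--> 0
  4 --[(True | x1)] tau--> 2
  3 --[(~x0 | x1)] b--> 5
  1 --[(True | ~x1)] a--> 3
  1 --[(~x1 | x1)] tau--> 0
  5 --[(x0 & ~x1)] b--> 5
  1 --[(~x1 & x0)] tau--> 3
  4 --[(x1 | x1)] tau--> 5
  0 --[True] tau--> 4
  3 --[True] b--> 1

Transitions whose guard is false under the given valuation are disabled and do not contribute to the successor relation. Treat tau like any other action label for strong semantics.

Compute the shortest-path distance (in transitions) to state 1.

BFS to 1:
  Layer 0: {0}
  Layer 1: {4}
  Layer 2: {2,5}
  Layer 3: {3}
  Layer 4: {1}
depth(1)=4, e.g. tau·tau·tau·b

Answer: 4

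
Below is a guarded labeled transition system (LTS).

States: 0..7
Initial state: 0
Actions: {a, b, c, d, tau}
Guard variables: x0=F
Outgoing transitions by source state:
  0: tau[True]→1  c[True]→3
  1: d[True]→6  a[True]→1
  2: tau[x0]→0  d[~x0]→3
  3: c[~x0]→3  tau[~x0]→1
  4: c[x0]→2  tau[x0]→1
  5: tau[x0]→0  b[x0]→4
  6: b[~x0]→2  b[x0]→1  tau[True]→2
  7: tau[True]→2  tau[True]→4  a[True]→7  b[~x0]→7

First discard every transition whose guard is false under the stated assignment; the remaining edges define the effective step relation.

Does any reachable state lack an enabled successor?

Reach set: {0,1,2,3,6}
  0: c→3  tau→1  [2 exit(s)]
  1: a→1  d→6  [2 exit(s)]
  2: d→3  [1 exit(s)]
  3: c→3  tau→1  [2 exit(s)]
  6: b→2  tau→2  [2 exit(s)]

Answer: DEADLOCK-FREE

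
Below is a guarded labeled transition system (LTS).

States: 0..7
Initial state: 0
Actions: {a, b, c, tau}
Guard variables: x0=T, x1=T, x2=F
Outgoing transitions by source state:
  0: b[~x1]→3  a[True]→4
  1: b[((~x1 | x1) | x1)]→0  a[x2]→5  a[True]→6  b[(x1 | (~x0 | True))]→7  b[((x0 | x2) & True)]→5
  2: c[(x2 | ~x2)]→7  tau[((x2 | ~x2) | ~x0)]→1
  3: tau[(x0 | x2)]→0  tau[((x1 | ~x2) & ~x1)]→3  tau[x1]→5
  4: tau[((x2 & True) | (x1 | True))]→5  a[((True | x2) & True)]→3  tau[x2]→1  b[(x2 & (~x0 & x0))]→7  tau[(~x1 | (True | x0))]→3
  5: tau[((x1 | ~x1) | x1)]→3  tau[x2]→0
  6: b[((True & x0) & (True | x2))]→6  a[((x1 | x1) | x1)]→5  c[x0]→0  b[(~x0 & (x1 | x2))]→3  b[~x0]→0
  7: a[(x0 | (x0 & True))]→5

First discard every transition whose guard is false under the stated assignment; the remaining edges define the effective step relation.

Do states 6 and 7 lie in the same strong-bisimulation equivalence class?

Bisimulation quotient by refinement:
  P[0] = {{0,1,2,3,4,5,6,7}}
  P[1] = {{0,7},{1},{2},{3,5},{4},{6}}
  P[2] = {{0},{1},{2},{3},{4},{5},{6},{7}}
stable after 3 split(s): 8 block(s)
6∈{6}, 7∈{7}

Answer: NOT BISIMILAR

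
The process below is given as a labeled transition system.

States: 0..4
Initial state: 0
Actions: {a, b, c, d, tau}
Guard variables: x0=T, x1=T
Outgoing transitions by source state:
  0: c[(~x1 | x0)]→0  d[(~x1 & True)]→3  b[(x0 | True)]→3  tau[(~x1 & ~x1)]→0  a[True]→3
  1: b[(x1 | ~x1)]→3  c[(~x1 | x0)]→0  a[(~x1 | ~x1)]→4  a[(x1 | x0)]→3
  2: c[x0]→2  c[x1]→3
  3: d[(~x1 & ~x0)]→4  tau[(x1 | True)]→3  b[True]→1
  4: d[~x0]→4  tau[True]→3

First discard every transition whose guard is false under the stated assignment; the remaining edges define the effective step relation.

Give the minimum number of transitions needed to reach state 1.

Layered search for 1:
  depth 0: {0}
  depth 1: {3}
  depth 2: {1}
depth(1)=2, e.g. a·b

Answer: 2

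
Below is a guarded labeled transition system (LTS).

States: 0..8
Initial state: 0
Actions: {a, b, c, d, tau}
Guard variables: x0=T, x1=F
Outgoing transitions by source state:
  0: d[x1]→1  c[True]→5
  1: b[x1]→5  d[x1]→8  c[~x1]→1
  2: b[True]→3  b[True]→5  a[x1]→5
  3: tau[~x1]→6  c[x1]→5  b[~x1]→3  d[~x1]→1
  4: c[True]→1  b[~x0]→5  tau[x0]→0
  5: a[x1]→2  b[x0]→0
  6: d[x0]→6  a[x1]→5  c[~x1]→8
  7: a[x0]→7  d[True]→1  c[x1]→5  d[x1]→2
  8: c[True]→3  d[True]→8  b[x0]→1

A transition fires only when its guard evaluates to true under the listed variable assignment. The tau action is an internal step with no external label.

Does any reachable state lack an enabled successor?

Answer: DEADLOCK-FREE

Analysis:
Reach set: {0,5}
  0: c→5  [1 exit(s)]
  5: b→0  [1 exit(s)]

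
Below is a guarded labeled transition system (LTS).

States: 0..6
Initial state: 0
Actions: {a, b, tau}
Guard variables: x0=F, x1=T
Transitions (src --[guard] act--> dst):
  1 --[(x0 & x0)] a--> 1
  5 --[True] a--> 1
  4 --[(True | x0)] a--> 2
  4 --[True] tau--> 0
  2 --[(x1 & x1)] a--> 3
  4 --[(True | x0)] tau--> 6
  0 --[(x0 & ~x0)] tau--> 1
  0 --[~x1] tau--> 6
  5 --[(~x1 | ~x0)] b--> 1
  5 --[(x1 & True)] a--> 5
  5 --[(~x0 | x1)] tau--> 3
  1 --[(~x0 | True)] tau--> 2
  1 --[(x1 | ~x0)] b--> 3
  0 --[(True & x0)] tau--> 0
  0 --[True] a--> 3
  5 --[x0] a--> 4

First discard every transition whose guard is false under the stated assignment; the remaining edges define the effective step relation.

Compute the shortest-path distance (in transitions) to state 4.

Answer: UNREACHABLE

Working:
Breadth-first toward 4:
  Layer 0: {0}
  Layer 1: {3}
4 never appears.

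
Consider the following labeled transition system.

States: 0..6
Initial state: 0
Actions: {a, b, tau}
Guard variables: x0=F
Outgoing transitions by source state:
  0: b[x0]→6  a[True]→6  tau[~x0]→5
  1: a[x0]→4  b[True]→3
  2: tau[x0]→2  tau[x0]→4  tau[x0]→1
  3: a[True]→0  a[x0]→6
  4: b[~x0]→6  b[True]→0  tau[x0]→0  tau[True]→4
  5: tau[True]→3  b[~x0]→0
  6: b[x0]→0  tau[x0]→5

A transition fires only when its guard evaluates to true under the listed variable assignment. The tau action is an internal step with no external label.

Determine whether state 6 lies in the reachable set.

Answer: REACHABLE

Analysis:
After dropping false guards: 9 live edges.
L0 = {0}
L1 = {5,6}  now seen {0,5,6}
L2 = {3}  now seen {0,3,5,6}
Reachable = {0,3,5,6}
Path to 6: a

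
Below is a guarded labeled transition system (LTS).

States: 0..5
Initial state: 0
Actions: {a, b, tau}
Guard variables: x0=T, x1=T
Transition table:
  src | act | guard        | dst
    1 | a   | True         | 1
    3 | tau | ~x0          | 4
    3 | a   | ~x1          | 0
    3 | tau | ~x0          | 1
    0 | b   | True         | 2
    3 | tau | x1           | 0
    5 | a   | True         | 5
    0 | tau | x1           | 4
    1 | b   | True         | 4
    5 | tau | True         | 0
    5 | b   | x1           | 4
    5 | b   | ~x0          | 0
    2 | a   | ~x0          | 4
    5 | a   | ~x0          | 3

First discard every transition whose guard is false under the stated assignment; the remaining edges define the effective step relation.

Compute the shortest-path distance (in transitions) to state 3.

Layered search for 3:
  depth 0: {0}
  depth 1: {2,4}
3 never appears.

Answer: UNREACHABLE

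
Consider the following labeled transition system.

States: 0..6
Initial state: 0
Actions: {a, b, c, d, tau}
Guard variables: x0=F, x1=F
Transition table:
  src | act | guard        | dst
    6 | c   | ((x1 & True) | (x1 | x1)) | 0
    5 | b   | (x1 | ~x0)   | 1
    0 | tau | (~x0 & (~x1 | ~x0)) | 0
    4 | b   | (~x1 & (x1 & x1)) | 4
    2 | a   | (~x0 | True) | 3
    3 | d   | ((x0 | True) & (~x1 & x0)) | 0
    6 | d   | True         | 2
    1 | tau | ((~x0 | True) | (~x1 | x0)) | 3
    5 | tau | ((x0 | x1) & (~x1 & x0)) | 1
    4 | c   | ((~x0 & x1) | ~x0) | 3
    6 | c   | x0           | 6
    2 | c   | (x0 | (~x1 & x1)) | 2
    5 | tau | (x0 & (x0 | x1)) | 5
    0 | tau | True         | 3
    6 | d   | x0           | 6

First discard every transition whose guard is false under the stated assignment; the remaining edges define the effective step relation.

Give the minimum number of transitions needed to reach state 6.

Answer: UNREACHABLE

Working:
Breadth-first toward 6:
  L0 = {0}
  L1 = {3}
6 never appears.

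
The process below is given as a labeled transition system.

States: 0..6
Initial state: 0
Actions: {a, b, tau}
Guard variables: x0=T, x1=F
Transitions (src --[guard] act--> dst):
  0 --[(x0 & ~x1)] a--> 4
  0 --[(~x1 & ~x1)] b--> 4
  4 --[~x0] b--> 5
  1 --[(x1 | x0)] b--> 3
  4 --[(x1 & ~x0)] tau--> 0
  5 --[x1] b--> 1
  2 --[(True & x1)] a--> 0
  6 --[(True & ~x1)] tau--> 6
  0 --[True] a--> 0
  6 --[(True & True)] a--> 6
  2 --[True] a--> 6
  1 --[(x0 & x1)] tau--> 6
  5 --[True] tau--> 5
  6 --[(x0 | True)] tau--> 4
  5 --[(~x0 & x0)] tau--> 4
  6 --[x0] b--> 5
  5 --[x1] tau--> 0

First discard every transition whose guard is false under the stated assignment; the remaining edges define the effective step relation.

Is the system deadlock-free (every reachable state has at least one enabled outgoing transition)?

Reach set: {0,4}
  0: a→0  a→4  b→4  [3 exit(s)]
  4: ∅  [STUCK]
witness 4: a

Answer: DEADLOCK at state 4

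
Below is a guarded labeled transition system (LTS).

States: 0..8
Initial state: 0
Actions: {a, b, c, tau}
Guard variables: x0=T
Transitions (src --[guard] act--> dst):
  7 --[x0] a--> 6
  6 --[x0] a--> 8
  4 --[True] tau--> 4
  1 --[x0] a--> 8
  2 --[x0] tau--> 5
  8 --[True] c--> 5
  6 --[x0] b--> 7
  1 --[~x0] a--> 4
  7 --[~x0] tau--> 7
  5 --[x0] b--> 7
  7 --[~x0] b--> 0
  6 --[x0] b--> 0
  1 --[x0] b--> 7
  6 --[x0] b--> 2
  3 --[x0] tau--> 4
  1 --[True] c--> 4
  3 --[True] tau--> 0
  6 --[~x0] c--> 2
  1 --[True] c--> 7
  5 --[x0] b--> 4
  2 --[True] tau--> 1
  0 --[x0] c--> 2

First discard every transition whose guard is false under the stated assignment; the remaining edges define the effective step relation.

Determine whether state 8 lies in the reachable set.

Answer: REACHABLE

Trace:
18 transition(s) survive guard evaluation.
L0 = {0}
L1 = {2}  now seen {0,2}
L2 = {1,5}  now seen {0,1,2,5}
L3 = {4,7,8}  now seen {0,1,2,4,5,7,8}
L4 = {6}  now seen {0,1,2,4,5,6,7,8}
Reach set: {0,1,2,4,5,6,7,8}
trace reaching 8: c·tau·a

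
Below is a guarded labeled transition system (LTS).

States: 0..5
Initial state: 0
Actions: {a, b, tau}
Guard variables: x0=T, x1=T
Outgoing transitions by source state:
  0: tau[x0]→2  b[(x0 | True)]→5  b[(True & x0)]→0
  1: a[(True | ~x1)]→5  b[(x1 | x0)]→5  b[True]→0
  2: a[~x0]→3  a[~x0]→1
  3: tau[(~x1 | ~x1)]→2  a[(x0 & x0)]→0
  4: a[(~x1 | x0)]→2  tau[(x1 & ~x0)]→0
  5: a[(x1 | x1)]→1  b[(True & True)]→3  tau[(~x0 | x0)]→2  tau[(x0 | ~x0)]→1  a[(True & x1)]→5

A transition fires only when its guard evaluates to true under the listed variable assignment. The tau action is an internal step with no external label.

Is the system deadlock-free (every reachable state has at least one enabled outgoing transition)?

Reach set: {0,1,2,3,5}
  0: b→0  b→5  tau→2  [3 out]
  1: a→5  b→0  b→5  [3 out]
  2: ∅  [deadlock]
  3: a→0  [1 out]
  5: a→1  a→5  b→3  tau→1  tau→2  [5 out]
Path to 2: tau

Answer: DEADLOCK at state 2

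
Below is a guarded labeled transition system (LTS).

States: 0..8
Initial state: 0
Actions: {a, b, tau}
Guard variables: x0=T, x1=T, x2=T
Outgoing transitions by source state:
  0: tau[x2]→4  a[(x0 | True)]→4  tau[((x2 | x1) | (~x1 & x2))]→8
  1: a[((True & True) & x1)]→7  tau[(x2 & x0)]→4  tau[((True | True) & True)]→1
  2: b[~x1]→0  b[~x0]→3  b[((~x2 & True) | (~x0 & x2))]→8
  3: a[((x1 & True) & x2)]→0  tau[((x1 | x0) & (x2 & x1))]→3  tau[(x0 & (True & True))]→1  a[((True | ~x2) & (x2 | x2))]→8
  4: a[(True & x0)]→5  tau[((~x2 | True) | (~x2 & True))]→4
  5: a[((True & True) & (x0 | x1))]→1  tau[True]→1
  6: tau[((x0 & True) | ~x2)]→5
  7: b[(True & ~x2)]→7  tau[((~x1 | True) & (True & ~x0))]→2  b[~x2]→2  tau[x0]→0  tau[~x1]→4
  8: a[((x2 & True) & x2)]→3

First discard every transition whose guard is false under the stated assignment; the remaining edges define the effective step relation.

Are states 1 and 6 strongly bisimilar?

Answer: NOT BISIMILAR

Trace:
Compute ~ classes (split until stable):
  round 0: {{0,1,2,3,4,5,6,7,8}}
  round 1: {{0,1,3,4,5},{2},{6,7},{8}}
  round 2: {{0},{1},{2},{3},{4,5},{6,7},{8}}
  round 3: {{0},{1},{2},{3},{4},{5},{6},{7},{8}}
9 equivalence class(es) (converged in 4)
1∈{1}, 6∈{6}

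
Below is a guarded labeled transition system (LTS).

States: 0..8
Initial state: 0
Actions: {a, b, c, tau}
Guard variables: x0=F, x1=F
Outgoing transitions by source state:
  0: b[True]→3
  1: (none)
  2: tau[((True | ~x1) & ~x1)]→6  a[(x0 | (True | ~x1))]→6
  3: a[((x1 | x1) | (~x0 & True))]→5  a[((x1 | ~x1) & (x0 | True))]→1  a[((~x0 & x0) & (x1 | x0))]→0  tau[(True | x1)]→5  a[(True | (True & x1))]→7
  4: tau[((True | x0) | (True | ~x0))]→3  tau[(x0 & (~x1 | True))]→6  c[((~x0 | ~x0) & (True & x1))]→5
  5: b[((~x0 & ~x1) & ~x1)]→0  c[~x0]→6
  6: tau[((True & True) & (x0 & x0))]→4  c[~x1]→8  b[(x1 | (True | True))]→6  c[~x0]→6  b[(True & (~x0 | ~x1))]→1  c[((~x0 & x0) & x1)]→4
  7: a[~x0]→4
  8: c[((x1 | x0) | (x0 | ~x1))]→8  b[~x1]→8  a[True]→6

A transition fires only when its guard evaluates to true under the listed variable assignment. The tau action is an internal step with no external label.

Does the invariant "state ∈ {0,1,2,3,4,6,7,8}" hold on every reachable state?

Answer: INVARIANT VIOLATED at state 5

Working:
Allowed set {0,1,2,3,4,6,7,8}
Reachable = {0,1,3,4,5,6,7,8}
  0: ✓
  1: ✓
  3: ✓
  4: ✓
  5: ✗ unsafe
  6: ✓
  7: ✓
  8: ✓
witness against invariant: b·a → 5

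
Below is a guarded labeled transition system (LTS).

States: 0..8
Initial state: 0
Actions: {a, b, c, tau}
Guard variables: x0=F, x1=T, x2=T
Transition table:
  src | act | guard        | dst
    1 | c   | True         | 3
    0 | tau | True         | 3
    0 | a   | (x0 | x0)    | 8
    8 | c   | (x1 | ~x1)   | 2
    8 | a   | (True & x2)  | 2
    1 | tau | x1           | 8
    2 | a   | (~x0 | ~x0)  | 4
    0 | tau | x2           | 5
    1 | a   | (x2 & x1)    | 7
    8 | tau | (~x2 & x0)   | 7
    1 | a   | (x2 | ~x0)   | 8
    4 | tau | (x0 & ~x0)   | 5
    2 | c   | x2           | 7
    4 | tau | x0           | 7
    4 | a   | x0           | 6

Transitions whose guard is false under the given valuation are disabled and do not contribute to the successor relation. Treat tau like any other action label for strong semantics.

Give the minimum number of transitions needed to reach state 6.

Layered search for 6:
  Layer 0: {0}
  Layer 1: {3,5}
6 never appears.

Answer: UNREACHABLE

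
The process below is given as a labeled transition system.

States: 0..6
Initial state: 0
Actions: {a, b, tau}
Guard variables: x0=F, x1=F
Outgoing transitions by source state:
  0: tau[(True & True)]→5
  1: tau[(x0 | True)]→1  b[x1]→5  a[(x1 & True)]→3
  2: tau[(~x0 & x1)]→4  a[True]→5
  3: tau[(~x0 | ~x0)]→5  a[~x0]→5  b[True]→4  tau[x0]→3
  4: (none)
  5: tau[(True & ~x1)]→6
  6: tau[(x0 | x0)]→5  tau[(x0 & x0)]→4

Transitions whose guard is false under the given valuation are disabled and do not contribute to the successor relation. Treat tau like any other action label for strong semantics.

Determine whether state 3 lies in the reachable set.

After dropping false guards: 7 live edges.
depth 0: {0}
depth 1: {5}  now seen {0,5}
depth 2: {6}  now seen {0,5,6}
Reachable = {0,5,6}

Answer: UNREACHABLE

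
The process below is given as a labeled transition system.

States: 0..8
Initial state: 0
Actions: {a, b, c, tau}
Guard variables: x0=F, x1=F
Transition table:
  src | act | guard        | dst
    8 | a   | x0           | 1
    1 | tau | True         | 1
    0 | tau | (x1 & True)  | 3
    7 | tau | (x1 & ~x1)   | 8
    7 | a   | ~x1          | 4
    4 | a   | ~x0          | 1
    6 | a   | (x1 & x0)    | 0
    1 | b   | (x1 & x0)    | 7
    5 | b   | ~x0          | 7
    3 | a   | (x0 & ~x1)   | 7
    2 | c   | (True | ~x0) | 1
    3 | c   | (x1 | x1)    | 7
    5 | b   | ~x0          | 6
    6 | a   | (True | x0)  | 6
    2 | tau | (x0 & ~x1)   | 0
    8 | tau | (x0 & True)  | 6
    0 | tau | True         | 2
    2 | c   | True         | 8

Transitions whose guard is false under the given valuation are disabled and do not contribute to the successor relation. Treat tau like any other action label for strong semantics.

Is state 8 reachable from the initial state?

After dropping false guards: 9 live edges.
L0 = {0}
L1 = {2}  cumulative {0,2}
L2 = {1,8}  cumulative {0,1,2,8}
Reachable = {0,1,2,8}
trace reaching 8: tau·c

Answer: REACHABLE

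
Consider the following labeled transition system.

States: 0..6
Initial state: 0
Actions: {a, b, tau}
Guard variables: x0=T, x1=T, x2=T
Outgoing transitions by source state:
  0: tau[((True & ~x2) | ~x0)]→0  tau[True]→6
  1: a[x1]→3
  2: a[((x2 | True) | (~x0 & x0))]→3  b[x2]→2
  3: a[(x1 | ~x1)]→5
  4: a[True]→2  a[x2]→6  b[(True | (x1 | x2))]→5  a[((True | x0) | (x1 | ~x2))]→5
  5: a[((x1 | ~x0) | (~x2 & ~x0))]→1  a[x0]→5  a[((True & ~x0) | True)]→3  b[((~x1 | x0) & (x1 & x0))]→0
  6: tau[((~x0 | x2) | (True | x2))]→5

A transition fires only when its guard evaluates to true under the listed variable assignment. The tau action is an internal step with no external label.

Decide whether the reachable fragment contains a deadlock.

Reach set: {0,1,3,5,6}
  0: tau→6  [1 out]
  1: a→3  [1 out]
  3: a→5  [1 out]
  5: a→1  a→3  a→5  b→0  [4 out]
  6: tau→5  [1 out]

Answer: DEADLOCK-FREE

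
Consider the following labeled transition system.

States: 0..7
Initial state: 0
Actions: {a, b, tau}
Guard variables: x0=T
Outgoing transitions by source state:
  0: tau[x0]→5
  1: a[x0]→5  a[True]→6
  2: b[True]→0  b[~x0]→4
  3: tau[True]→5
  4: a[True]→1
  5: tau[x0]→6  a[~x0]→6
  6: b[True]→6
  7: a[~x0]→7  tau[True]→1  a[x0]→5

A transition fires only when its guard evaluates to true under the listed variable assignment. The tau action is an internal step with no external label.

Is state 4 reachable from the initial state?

Answer: UNREACHABLE

Analysis:
After dropping false guards: 10 live edges.
L0 = {0}
L1 = {5}  now seen {0,5}
L2 = {6}  now seen {0,5,6}
Reachable = {0,5,6}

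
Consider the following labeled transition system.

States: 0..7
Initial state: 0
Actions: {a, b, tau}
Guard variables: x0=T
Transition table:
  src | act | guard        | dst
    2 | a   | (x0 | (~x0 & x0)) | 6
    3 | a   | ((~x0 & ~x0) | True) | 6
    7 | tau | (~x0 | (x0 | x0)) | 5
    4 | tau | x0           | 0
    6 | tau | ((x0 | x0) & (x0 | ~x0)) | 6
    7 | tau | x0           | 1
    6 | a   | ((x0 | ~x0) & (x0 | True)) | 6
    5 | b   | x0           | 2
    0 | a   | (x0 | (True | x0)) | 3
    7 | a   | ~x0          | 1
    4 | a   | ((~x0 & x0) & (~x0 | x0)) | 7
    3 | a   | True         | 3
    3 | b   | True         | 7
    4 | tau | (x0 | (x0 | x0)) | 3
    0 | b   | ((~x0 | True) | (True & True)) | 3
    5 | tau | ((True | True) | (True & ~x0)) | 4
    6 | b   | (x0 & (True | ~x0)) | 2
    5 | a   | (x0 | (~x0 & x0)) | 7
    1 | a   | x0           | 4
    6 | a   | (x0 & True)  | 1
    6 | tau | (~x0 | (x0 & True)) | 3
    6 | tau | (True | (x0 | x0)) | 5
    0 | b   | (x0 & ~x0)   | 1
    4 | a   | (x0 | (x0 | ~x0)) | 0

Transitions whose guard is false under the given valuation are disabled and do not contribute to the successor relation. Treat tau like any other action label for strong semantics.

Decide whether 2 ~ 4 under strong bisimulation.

Answer: NOT BISIMILAR

Analysis:
Compute ~ classes (split until stable):
  P[0] = {{0,1,2,3,4,5,6,7}}
  P[1] = {{0,3},{1,2},{4},{5,6},{7}}
  P[2] = {{0},{1},{2},{3},{4},{5},{6},{7}}
Fixed point at round 3; 8 class(es).
2∈{2}, 4∈{4}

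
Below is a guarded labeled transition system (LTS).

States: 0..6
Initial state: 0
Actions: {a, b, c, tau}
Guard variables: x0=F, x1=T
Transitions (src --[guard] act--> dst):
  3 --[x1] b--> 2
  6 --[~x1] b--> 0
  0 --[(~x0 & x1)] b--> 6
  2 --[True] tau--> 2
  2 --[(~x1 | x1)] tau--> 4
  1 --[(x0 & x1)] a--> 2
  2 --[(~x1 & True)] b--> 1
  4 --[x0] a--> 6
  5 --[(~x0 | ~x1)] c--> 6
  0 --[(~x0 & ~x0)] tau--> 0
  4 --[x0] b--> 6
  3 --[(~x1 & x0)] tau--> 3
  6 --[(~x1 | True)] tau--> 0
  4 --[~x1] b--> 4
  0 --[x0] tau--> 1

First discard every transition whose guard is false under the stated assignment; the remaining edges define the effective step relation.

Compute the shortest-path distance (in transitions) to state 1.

BFS to 1:
  depth 0: {0}
  depth 1: {6}
1 never appears.

Answer: UNREACHABLE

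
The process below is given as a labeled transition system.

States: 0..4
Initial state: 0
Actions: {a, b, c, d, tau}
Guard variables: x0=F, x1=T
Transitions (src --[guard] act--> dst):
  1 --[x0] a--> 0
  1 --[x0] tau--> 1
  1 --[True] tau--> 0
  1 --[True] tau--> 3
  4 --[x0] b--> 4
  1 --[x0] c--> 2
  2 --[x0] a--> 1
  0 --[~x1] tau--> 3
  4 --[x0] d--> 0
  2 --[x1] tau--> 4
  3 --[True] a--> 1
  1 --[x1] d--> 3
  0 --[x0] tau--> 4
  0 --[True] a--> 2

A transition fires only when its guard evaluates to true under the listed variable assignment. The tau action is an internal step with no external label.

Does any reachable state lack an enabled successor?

Answer: DEADLOCK at state 4

Working:
Reachable = {0,2,4}
  0: a→2  [1 out]
  2: tau→4  [1 out]
  4: ∅  [no exit]
Path to 4: a·tau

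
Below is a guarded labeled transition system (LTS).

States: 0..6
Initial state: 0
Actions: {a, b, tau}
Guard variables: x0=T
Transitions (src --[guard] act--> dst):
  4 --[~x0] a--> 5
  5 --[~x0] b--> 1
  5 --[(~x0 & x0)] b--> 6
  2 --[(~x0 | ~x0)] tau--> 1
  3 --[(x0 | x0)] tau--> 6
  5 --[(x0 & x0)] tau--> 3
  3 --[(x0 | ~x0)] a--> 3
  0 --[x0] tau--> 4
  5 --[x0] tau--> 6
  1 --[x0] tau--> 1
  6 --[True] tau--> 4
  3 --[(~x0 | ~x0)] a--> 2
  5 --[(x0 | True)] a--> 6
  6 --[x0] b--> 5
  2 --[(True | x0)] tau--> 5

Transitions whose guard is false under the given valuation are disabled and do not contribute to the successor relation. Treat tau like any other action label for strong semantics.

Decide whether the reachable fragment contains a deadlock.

Reach set: {0,4}
  0: tau→4  [1 out]
  4: ∅  [no exit]
witness 4: tau

Answer: DEADLOCK at state 4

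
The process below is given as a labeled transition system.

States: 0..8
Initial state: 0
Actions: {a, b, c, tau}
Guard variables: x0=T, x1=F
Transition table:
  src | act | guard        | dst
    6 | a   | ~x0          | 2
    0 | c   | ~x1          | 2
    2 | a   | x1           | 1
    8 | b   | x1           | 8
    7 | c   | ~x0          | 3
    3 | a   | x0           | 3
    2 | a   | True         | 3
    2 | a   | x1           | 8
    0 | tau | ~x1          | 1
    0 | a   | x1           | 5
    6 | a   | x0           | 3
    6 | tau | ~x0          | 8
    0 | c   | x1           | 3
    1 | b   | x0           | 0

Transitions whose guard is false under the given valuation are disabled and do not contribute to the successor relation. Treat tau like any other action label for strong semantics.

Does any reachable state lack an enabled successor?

Answer: DEADLOCK-FREE

Trace:
Reachable = {0,1,2,3}
  0: c→2  tau→1  [2 exit(s)]
  1: b→0  [1 exit(s)]
  2: a→3  [1 exit(s)]
  3: a→3  [1 exit(s)]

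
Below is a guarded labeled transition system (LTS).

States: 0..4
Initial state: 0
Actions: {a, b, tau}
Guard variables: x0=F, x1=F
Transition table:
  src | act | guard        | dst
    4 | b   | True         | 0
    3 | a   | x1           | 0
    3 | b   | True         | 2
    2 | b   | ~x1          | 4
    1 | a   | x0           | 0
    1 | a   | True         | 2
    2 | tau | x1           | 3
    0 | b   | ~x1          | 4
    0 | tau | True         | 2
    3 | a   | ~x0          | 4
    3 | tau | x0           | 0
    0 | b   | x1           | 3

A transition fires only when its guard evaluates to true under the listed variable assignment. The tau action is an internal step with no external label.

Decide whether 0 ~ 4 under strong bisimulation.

Refine partition for ~:
  P[0] = {{0,1,2,3,4}}
  P[1] = {{0},{1},{2,4},{3}}
  P[2] = {{0},{1},{2},{3},{4}}
stable after 3 split(s): 5 block(s)
[0]={0}  [4]={4}

Answer: NOT BISIMILAR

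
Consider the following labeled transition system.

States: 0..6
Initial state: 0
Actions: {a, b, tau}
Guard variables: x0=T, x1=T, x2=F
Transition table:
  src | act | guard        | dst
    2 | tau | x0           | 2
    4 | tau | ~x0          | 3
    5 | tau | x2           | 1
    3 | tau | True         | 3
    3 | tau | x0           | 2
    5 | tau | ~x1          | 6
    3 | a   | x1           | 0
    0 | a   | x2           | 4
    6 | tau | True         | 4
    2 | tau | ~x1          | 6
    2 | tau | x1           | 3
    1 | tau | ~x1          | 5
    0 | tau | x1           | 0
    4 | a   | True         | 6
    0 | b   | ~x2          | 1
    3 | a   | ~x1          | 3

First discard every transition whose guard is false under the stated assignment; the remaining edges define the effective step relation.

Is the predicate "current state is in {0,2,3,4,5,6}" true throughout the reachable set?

Inv-set: {0,2,3,4,5,6}
Reachable = {0,1}
  0: safe
  1: ✗ unsafe
reach 1 via b — violates

Answer: INVARIANT VIOLATED at state 1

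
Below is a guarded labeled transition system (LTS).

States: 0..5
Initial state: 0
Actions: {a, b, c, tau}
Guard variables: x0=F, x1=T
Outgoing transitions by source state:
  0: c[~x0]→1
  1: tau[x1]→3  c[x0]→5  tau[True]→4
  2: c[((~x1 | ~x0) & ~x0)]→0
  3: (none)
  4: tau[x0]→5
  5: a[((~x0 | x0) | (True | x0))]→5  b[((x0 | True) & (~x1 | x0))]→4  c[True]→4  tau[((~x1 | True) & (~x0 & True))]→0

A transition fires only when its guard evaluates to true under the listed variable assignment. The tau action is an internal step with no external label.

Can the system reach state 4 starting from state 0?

7 transition(s) survive guard evaluation.
depth 0: {0}
depth 1: {1}  total {0,1}
depth 2: {3,4}  total {0,1,3,4}
Reachable = {0,1,3,4}
Path to 4: c·tau

Answer: REACHABLE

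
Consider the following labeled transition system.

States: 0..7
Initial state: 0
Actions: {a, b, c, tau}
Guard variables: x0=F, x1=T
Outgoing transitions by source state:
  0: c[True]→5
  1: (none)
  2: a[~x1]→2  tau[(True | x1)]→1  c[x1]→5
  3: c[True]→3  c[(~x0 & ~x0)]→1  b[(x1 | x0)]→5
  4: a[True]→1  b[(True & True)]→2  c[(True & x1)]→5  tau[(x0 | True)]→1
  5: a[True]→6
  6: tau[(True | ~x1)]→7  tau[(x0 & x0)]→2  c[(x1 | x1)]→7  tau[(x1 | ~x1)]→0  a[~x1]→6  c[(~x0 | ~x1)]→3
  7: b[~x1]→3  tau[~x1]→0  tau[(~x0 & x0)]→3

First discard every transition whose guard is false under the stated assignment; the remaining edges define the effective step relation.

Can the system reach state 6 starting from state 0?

Answer: REACHABLE

Analysis:
After dropping false guards: 15 live edges.
L0 = {0}
L1 = {5}  now seen {0,5}
L2 = {6}  now seen {0,5,6}
L3 = {3,7}  now seen {0,3,5,6,7}
L4 = {1}  now seen {0,1,3,5,6,7}
Reach set: {0,1,3,5,6,7}
witness 6: c·a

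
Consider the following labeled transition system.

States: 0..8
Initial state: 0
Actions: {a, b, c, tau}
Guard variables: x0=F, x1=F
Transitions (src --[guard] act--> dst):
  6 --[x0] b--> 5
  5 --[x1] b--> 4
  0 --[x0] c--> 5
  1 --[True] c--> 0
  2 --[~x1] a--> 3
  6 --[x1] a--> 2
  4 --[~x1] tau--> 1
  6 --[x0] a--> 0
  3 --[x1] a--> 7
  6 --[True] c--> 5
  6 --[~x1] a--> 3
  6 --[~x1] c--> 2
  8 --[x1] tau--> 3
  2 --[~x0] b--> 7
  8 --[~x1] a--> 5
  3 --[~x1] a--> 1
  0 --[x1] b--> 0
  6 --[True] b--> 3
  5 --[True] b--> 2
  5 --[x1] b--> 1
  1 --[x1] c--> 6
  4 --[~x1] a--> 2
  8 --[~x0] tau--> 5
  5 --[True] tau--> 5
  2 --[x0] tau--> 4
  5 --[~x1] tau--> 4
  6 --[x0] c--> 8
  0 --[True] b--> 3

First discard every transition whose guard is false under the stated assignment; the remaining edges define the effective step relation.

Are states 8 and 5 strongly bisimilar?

Answer: NOT BISIMILAR

Working:
Compute ~ classes (split until stable):
  round 0: {{0,1,2,3,4,5,6,7,8}}
  round 1: {{0},{1},{2},{3},{4,8},{5},{6},{7}}
  round 2: {{0},{1},{2},{3},{4},{5},{6},{7},{8}}
Fixed point at round 3; 9 class(es).
class of 8: {8}; class of 5: {5}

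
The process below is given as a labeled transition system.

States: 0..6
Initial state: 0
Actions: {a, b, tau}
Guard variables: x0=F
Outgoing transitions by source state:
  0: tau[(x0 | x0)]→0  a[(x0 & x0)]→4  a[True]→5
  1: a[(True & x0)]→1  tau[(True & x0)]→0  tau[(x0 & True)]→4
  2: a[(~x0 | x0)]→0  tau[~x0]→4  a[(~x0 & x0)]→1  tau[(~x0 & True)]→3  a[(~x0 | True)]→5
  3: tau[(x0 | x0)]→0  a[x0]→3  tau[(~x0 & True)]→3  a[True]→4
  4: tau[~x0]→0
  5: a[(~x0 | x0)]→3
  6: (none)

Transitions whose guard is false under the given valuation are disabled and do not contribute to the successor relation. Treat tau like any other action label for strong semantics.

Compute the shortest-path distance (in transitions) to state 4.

Breadth-first toward 4:
  depth 0: {0}
  depth 1: {5}
  depth 2: {3}
  depth 3: {4}
depth(4)=3, e.g. a·a·a

Answer: 3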